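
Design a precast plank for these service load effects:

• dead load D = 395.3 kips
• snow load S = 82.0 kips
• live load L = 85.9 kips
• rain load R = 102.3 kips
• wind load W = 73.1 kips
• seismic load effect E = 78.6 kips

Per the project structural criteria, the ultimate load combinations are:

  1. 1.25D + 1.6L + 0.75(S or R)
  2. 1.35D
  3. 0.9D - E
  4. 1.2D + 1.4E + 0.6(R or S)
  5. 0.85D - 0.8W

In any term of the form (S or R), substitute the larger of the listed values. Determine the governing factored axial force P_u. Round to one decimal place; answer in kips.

708.3 kips

(S or R) → R = 102.3 kips; (R or S) → R = 102.3 kips.
1. 1.25(395.3) + 1.6(85.9) + 0.75(102.3) = 708.3
2. 1.35(395.3) = 533.7
3. 0.9(395.3) - 1.0(78.6) = 355.8 - 78.6 = 277.2
4. 1.2(395.3) + 1.4(78.6) + 0.6(102.3) = 474.4 + 110.0 + 61.4 = 645.8
5. 0.85(395.3) - 0.8(73.1) = 336.0 - 58.5 = 277.5
The controlling combination is 1, giving 708.3 kips.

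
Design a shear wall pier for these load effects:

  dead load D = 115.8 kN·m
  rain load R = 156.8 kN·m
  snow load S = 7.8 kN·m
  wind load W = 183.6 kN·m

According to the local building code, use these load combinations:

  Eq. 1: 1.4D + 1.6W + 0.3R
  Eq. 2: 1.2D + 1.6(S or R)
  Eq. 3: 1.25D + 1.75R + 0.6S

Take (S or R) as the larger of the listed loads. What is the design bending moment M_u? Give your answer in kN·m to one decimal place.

502.9 kN·m

(S or R) → R = 156.8 kN·m.
Eq. 1: 1.4(115.8) + 1.6(183.6) + 0.3(156.8) = 162.1 + 293.8 + 47.0 = 502.9
Eq. 2: 1.2(115.8) + 1.6(156.8) = 389.8
Eq. 3: 1.25(115.8) + 1.75(156.8) + 0.6(7.8) = 423.8
The controlling combination is 1, giving 502.9 kN·m.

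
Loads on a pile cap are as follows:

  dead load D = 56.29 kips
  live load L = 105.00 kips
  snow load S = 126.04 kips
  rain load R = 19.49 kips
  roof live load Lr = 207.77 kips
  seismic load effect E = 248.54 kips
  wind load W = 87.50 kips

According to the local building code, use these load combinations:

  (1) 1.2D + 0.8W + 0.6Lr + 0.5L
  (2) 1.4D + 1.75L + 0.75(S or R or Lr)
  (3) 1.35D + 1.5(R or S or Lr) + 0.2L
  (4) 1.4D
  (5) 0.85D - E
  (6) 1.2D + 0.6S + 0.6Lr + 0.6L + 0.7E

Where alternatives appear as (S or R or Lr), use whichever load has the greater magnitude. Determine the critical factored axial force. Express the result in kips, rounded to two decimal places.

504.81 kips

(S or R or Lr) → Lr = 207.77 kips; (R or S or Lr) → Lr = 207.77 kips.
(1) 1.2(56.29) + 0.8(87.50) + 0.6(207.77) + 0.5(105.00) = 314.71
(2) 1.4(56.29) + 1.75(105.00) + 0.75(207.77) = 418.38
(3) 1.35(56.29) + 1.5(207.77) + 0.2(105.00) = 408.65
(4) 1.4(56.29) = 78.81
(5) 0.85(56.29) - 1.0(248.54) = -200.69
(6) 1.2(56.29) + 0.6(126.04) + 0.6(207.77) + 0.6(105.00) + 0.7(248.54) = 504.81
The controlling combination is 6, giving 504.81 kips.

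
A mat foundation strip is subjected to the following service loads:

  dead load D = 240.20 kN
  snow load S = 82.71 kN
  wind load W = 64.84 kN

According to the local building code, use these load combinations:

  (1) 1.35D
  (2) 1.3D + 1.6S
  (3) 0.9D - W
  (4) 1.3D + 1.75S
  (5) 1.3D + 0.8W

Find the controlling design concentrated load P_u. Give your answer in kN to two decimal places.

(1) 1.35(240.20) = 324.27
(2) 1.3(240.20) + 1.6(82.71) = 444.60
(3) 0.9(240.20) - 1.0(64.84) = 151.34
(4) 1.3(240.20) + 1.75(82.71) = 457.00
(5) 1.3(240.20) + 0.8(64.84) = 364.13
Combination 4 governs: P_u = 457.00 kN.

457.00 kN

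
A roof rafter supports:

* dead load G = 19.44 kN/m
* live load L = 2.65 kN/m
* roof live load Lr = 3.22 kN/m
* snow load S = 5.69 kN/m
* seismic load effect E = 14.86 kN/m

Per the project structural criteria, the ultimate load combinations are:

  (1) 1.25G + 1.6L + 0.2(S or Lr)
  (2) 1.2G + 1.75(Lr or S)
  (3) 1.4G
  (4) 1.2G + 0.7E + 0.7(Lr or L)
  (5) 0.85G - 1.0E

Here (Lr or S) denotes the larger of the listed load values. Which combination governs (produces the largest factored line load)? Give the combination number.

Combination 4

(S or Lr) → S = 5.69 kN/m; (Lr or S) → S = 5.69 kN/m; (Lr or L) → Lr = 3.22 kN/m.
(1) 1.25(19.44) + 1.6(2.65) + 0.2(5.69) = 29.68
(2) 1.2(19.44) + 1.75(5.69) = 33.29
(3) 1.4(19.44) = 27.22
(4) 1.2(19.44) + 0.7(14.86) + 0.7(3.22) = 35.98
(5) 0.85(19.44) - 1.0(14.86) = 1.66
The largest value is 35.98 kN/m from combination 4.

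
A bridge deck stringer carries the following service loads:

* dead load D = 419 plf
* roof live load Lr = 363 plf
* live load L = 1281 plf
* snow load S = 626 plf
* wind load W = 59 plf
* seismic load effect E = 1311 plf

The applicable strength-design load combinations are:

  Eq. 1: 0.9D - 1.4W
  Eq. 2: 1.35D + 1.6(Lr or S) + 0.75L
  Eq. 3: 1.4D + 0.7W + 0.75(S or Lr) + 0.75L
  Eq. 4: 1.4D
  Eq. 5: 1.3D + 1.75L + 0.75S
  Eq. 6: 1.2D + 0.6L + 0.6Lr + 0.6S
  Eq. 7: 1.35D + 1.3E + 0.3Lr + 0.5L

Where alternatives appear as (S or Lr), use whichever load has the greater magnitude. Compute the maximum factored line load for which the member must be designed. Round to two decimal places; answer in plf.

3255.95 plf

(Lr or S) → S = 626 plf; (S or Lr) → S = 626 plf.
Eq. 1: 0.9(419) - 1.4(59) = 377.10 - 82.60 = 294.50
Eq. 2: 1.35(419) + 1.6(626) + 0.75(1281) = 565.65 + 1001.60 + 960.75 = 2528.00
Eq. 3: 1.4(419) + 0.7(59) + 0.75(626) + 0.75(1281) = 586.60 + 41.30 + 469.50 + 960.75 = 2058.15
Eq. 4: 1.4(419) = 586.60
Eq. 5: 1.3(419) + 1.75(1281) + 0.75(626) = 544.70 + 2241.75 + 469.50 = 3255.95
Eq. 6: 1.2(419) + 0.6(1281) + 0.6(363) + 0.6(626) = 502.80 + 768.60 + 217.80 + 375.60 = 1864.80
Eq. 7: 1.35(419) + 1.3(1311) + 0.3(363) + 0.5(1281) = 565.65 + 1704.30 + 108.90 + 640.50 = 3019.35
Combination 5 governs: w_u = 3255.95 plf.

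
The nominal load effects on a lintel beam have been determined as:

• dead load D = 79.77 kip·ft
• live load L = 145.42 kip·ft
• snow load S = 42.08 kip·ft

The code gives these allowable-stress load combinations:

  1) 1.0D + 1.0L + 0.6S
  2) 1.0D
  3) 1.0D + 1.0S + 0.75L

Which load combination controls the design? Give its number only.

Combination 1

1) 1.0(79.77) + 1.0(145.42) + 0.6(42.08) = 250.44
2) 1.0(79.77) = 79.77
3) 1.0(79.77) + 1.0(42.08) + 0.75(145.42) = 230.92
The largest value is 250.44 kip·ft from combination 1.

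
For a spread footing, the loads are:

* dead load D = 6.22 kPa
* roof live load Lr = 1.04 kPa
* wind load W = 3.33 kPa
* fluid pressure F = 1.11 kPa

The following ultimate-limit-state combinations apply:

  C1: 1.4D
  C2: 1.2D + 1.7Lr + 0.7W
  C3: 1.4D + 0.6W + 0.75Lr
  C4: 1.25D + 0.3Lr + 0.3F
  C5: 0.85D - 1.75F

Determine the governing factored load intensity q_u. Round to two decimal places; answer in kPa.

11.56 kPa

C1: 1.4(6.22) = 8.71
C2: 1.2(6.22) + 1.7(1.04) + 0.7(3.33) = 7.46 + 1.77 + 2.33 = 11.56
C3: 1.4(6.22) + 0.6(3.33) + 0.75(1.04) = 8.71 + 2.00 + 0.78 = 11.49
C4: 1.25(6.22) + 0.3(1.04) + 0.3(1.11) = 7.78 + 0.31 + 0.33 = 8.42
C5: 0.85(6.22) - 1.75(1.11) = 3.34
The controlling combination is 2, giving 11.56 kPa.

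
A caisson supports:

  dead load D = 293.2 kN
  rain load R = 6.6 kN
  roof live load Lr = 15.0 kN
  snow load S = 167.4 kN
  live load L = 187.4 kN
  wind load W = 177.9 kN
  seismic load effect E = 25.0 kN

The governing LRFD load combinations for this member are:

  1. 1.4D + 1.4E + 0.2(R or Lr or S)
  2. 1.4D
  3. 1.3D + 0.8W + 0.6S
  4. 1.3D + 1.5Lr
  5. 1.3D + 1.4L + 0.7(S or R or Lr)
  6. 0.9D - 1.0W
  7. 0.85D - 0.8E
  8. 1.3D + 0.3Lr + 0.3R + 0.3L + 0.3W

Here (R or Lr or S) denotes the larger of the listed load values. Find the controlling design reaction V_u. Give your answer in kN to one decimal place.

(R or Lr or S) → S = 167.4 kN; (S or R or Lr) → S = 167.4 kN.
1. 1.4(293.2) + 1.4(25.0) + 0.2(167.4) = 410.5 + 35.0 + 33.5 = 479.0
2. 1.4(293.2) = 410.5
3. 1.3(293.2) + 0.8(177.9) + 0.6(167.4) = 381.2 + 142.3 + 100.4 = 623.9
4. 1.3(293.2) + 1.5(15.0) = 381.2 + 22.5 = 403.7
5. 1.3(293.2) + 1.4(187.4) + 0.7(167.4) = 760.7
6. 0.9(293.2) - 1.0(177.9) = 263.9 - 177.9 = 86.0
7. 0.85(293.2) - 0.8(25.0) = 249.2 - 20.0 = 229.2
8. 1.3(293.2) + 0.3(15.0) + 0.3(6.6) + 0.3(187.4) + 0.3(177.9) = 497.2
Maximum is from combination 5.

760.7 kN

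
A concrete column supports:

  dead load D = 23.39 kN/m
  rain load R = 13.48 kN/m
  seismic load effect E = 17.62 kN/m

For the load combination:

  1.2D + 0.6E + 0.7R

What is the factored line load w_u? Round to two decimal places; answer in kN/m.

1.2(23.39) + 0.6(17.62) + 0.7(13.48) = 28.07 + 10.57 + 9.44 = 48.08
w_u = 48.08 kN/m.

48.08 kN/m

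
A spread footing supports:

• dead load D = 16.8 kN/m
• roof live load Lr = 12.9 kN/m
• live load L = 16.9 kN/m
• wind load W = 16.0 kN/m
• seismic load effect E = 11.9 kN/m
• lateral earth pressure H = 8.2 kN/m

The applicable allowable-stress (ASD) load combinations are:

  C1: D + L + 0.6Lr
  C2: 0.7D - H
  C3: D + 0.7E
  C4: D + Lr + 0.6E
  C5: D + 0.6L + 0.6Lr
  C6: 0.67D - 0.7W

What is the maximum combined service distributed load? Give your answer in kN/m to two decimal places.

41.44 kN/m

C1: 1.0(16.8) + 1.0(16.9) + 0.6(12.9) = 41.44
C2: 0.7(16.8) - 1.0(8.2) = 3.56
C3: 1.0(16.8) + 0.7(11.9) = 25.13
C4: 1.0(16.8) + 1.0(12.9) + 0.6(11.9) = 36.84
C5: 1.0(16.8) + 0.6(16.9) + 0.6(12.9) = 34.68
C6: 0.67(16.8) - 0.7(16.0) = 0.06
The controlling combination is 1, giving 41.44 kN/m.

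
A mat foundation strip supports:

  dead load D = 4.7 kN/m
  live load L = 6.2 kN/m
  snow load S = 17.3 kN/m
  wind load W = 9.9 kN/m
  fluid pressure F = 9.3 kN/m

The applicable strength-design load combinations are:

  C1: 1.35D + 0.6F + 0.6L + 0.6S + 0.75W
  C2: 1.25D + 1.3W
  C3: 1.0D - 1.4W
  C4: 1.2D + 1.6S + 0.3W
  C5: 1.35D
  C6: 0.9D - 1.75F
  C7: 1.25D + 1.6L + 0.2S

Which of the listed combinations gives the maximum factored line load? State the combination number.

Combination 4

C1: 1.35(4.7) + 0.6(9.3) + 0.6(6.2) + 0.6(17.3) + 0.75(9.9) = 33.45
C2: 1.25(4.7) + 1.3(9.9) = 5.88 + 12.87 = 18.75
C3: 1.0(4.7) - 1.4(9.9) = 4.70 - 13.86 = -9.16
C4: 1.2(4.7) + 1.6(17.3) + 0.3(9.9) = 5.64 + 27.68 + 2.97 = 36.29
C5: 1.35(4.7) = 6.35
C6: 0.9(4.7) - 1.75(9.3) = 4.23 - 16.28 = -12.05
C7: 1.25(4.7) + 1.6(6.2) + 0.2(17.3) = 5.88 + 9.92 + 3.46 = 19.26
The largest value is 36.29 kN/m from combination 4.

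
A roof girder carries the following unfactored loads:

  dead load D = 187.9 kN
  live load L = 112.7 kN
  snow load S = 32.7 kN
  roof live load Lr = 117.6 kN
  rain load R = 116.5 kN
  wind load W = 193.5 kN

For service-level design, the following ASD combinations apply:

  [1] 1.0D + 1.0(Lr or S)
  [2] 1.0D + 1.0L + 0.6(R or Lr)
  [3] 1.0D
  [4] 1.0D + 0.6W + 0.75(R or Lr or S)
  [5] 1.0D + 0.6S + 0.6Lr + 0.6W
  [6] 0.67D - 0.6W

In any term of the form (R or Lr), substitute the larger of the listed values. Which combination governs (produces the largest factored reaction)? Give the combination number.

Combination 5

(Lr or S) → Lr = 117.6 kN; (R or Lr) → Lr = 117.6 kN; (R or Lr or S) → Lr = 117.6 kN.
[1] 1.0(187.9) + 1.0(117.6) = 305.50
[2] 1.0(187.9) + 1.0(112.7) + 0.6(117.6) = 371.16
[3] 1.0(187.9) = 187.90
[4] 1.0(187.9) + 0.6(193.5) + 0.75(117.6) = 392.20
[5] 1.0(187.9) + 0.6(32.7) + 0.6(117.6) + 0.6(193.5) = 394.18
[6] 0.67(187.9) - 0.6(193.5) = 9.79
The largest value is 394.18 kN from combination 5.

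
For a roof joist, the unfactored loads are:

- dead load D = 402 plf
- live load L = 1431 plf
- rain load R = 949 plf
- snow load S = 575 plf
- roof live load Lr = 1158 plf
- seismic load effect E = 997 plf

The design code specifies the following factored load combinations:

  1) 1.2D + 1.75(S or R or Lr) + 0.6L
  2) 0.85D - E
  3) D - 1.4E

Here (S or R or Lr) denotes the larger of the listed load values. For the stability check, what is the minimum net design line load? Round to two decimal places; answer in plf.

(S or R or Lr) → Lr = 1158 plf.
1) 1.2(402) + 1.75(1158) + 0.6(1431) = 3367.50
2) 0.85(402) - 1.0(997) = -655.30
3) 1.0(402) - 1.4(997) = -993.80
Combination 3 gives the minimum: -993.80 plf.

-993.80 plf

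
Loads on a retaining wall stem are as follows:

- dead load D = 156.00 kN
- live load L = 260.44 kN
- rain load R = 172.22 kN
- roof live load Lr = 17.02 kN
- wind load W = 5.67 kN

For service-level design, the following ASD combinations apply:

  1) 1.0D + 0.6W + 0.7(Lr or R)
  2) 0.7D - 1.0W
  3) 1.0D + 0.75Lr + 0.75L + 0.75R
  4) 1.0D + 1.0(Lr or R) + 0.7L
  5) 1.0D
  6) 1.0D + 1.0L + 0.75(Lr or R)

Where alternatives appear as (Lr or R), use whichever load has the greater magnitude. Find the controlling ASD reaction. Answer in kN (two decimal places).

545.61 kN

(Lr or R) → R = 172.22 kN.
1) 1.0(156.00) + 0.6(5.67) + 0.7(172.22) = 279.96
2) 0.7(156.00) - 1.0(5.67) = 103.53
3) 1.0(156.00) + 0.75(17.02) + 0.75(260.44) + 0.75(172.22) = 493.26
4) 1.0(156.00) + 1.0(172.22) + 0.7(260.44) = 510.53
5) 1.0(156.00) = 156.00
6) 1.0(156.00) + 1.0(260.44) + 0.75(172.22) = 545.61
Combination 6 governs: V = 545.61 kN.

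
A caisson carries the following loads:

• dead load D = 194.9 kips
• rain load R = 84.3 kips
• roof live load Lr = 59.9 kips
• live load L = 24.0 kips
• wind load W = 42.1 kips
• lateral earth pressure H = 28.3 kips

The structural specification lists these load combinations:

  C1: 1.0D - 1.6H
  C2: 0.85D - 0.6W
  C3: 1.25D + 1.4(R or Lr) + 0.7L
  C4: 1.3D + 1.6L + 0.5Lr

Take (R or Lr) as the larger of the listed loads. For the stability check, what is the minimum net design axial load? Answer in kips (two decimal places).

(R or Lr) → R = 84.3 kips.
C1: 1.0(194.9) - 1.6(28.3) = 194.90 - 45.28 = 149.62
C2: 0.85(194.9) - 0.6(42.1) = 165.67 - 25.26 = 140.41
C3: 1.25(194.9) + 1.4(84.3) + 0.7(24.0) = 243.63 + 118.02 + 16.80 = 378.45
C4: 1.3(194.9) + 1.6(24.0) + 0.5(59.9) = 253.37 + 38.40 + 29.95 = 321.72
Combination 2 gives the minimum: 140.41 kips.

140.41 kips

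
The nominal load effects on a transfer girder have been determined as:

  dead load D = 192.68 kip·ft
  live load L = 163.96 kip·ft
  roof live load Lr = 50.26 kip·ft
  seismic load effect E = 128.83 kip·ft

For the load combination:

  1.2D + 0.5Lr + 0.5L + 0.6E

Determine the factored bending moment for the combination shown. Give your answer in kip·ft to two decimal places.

1.2(192.68) + 0.5(50.26) + 0.5(163.96) + 0.6(128.83) = 415.62
M_u = 415.62 kip·ft.

415.62 kip·ft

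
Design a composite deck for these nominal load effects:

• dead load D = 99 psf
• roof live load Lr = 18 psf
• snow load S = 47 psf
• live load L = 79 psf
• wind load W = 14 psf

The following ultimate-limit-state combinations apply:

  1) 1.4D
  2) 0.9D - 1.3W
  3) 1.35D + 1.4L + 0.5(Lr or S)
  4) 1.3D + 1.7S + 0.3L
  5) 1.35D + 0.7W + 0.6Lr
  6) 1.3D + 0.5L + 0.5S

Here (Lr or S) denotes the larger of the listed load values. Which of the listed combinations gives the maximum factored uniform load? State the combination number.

Combination 3

(Lr or S) → S = 47 psf.
1) 1.4(99) = 138.60
2) 0.9(99) - 1.3(14) = 89.10 - 18.20 = 70.90
3) 1.35(99) + 1.4(79) + 0.5(47) = 133.65 + 110.60 + 23.50 = 267.75
4) 1.3(99) + 1.7(47) + 0.3(79) = 128.70 + 79.90 + 23.70 = 232.30
5) 1.35(99) + 0.7(14) + 0.6(18) = 133.65 + 9.80 + 10.80 = 154.25
6) 1.3(99) + 0.5(79) + 0.5(47) = 128.70 + 39.50 + 23.50 = 191.70
The largest value is 267.75 psf from combination 3.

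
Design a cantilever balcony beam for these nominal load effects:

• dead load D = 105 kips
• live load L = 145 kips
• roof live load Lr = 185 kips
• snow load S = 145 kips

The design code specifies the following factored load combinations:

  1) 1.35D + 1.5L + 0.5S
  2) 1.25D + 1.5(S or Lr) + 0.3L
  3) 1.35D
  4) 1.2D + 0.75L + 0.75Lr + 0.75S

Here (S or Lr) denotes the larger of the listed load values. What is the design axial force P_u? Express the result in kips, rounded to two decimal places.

482.25 kips

(S or Lr) → Lr = 185 kips.
1) 1.35(105) + 1.5(145) + 0.5(145) = 141.75 + 217.50 + 72.50 = 431.75
2) 1.25(105) + 1.5(185) + 0.3(145) = 131.25 + 277.50 + 43.50 = 452.25
3) 1.35(105) = 141.75
4) 1.2(105) + 0.75(145) + 0.75(185) + 0.75(145) = 126.00 + 108.75 + 138.75 + 108.75 = 482.25
The controlling combination is 4, giving 482.25 kips.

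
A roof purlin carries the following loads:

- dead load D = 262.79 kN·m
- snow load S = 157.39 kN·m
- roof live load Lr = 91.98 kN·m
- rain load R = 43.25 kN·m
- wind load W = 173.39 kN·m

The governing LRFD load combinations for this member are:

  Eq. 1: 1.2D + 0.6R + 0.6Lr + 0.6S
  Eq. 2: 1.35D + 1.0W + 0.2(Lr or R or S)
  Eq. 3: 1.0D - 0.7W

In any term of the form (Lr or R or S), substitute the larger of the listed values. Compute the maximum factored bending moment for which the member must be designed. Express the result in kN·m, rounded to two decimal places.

(Lr or R or S) → S = 157.39 kN·m.
Eq. 1: 1.2(262.79) + 0.6(43.25) + 0.6(91.98) + 0.6(157.39) = 315.35 + 25.95 + 55.19 + 94.43 = 490.92
Eq. 2: 1.35(262.79) + 1.0(173.39) + 0.2(157.39) = 559.63
Eq. 3: 1.0(262.79) - 0.7(173.39) = 262.79 - 121.37 = 141.42
Maximum is from combination 2.

559.63 kN·m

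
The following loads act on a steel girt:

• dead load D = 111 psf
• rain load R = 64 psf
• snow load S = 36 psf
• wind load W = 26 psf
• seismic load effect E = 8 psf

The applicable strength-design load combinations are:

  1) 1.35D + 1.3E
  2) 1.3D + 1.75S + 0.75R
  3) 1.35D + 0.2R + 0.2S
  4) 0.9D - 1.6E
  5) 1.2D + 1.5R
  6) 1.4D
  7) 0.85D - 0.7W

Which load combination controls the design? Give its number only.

1) 1.35(111) + 1.3(8) = 149.9 + 10.4 = 160.3
2) 1.3(111) + 1.75(36) + 0.75(64) = 144.3 + 63.0 + 48.0 = 255.3
3) 1.35(111) + 0.2(64) + 0.2(36) = 149.9 + 12.8 + 7.2 = 169.9
4) 0.9(111) - 1.6(8) = 99.9 - 12.8 = 87.1
5) 1.2(111) + 1.5(64) = 133.2 + 96.0 = 229.2
6) 1.4(111) = 155.4
7) 0.85(111) - 0.7(26) = 94.4 - 18.2 = 76.2
The largest value is 255.3 psf from combination 2.

Combination 2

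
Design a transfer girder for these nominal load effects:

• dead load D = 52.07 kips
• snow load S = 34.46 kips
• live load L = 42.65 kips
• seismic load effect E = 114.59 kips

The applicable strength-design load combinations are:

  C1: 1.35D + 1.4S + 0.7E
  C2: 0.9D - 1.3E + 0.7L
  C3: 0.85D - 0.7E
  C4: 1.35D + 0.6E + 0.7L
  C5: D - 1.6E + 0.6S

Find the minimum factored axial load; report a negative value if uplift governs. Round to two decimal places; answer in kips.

C1: 1.35(52.07) + 1.4(34.46) + 0.7(114.59) = 198.75
C2: 0.9(52.07) - 1.3(114.59) + 0.7(42.65) = -72.25
C3: 0.85(52.07) - 0.7(114.59) = -35.95
C4: 1.35(52.07) + 0.6(114.59) + 0.7(42.65) = 168.90
C5: 1.0(52.07) - 1.6(114.59) + 0.6(34.46) = -110.60
Combination 5 gives the minimum: -110.60 kips.

-110.60 kips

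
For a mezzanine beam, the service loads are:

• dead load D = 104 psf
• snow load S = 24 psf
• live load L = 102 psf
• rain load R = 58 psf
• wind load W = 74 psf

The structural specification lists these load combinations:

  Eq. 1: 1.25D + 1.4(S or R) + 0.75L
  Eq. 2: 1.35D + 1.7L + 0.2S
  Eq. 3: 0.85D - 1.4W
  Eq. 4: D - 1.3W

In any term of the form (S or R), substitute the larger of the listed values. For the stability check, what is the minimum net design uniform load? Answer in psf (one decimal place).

(S or R) → R = 58 psf.
Eq. 1: 1.25(104) + 1.4(58) + 0.75(102) = 130.0 + 81.2 + 76.5 = 287.7
Eq. 2: 1.35(104) + 1.7(102) + 0.2(24) = 140.4 + 173.4 + 4.8 = 318.6
Eq. 3: 0.85(104) - 1.4(74) = 88.4 - 103.6 = -15.2
Eq. 4: 1.0(104) - 1.3(74) = 104.0 - 96.2 = 7.8
Combination 3 gives the minimum: -15.2 psf.

-15.2 psf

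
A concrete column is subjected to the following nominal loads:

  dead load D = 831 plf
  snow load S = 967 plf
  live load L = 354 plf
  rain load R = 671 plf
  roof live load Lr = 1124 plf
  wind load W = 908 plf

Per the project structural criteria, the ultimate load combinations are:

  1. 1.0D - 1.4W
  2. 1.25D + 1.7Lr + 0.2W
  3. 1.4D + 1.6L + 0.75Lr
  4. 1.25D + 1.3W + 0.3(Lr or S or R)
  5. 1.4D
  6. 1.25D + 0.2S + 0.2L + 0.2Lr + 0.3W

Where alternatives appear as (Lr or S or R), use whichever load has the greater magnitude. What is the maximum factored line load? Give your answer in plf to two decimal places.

3131.15 plf

(Lr or S or R) → Lr = 1124 plf.
1. 1.0(831) - 1.4(908) = -440.20
2. 1.25(831) + 1.7(1124) + 0.2(908) = 3131.15
3. 1.4(831) + 1.6(354) + 0.75(1124) = 2572.80
4. 1.25(831) + 1.3(908) + 0.3(1124) = 2556.35
5. 1.4(831) = 1163.40
6. 1.25(831) + 0.2(967) + 0.2(354) + 0.2(1124) + 0.3(908) = 1800.15
The controlling combination is 2, giving 3131.15 plf.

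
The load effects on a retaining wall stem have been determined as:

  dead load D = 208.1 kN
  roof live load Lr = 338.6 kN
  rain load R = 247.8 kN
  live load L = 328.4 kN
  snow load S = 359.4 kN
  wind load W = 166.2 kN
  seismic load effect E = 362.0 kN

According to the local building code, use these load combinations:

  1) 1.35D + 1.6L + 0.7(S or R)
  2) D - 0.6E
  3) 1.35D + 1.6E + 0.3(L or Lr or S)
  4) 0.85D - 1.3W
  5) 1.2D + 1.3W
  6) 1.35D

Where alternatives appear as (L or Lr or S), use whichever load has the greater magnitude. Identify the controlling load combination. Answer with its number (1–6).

Combination 1

(S or R) → S = 359.4 kN; (L or Lr or S) → S = 359.4 kN.
1) 1.35(208.1) + 1.6(328.4) + 0.7(359.4) = 280.94 + 525.44 + 251.58 = 1057.96
2) 1.0(208.1) - 0.6(362.0) = 208.10 - 217.20 = -9.10
3) 1.35(208.1) + 1.6(362.0) + 0.3(359.4) = 280.94 + 579.20 + 107.82 = 967.96
4) 0.85(208.1) - 1.3(166.2) = -39.18
5) 1.2(208.1) + 1.3(166.2) = 249.72 + 216.06 = 465.78
6) 1.35(208.1) = 280.94
The largest value is 1057.96 kN from combination 1.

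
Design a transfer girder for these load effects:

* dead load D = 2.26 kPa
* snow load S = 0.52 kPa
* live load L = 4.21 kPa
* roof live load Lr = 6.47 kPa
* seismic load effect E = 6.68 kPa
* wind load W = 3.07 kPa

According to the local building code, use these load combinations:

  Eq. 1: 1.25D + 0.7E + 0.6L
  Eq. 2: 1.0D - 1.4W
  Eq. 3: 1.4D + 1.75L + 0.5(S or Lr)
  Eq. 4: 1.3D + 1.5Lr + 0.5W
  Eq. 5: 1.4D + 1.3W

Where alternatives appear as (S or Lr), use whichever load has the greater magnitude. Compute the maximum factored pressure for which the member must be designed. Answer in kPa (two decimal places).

14.18 kPa

(S or Lr) → Lr = 6.47 kPa.
Eq. 1: 1.25(2.26) + 0.7(6.68) + 0.6(4.21) = 10.03
Eq. 2: 1.0(2.26) - 1.4(3.07) = 2.26 - 4.30 = -2.04
Eq. 3: 1.4(2.26) + 1.75(4.21) + 0.5(6.47) = 3.16 + 7.37 + 3.24 = 13.77
Eq. 4: 1.3(2.26) + 1.5(6.47) + 0.5(3.07) = 14.18
Eq. 5: 1.4(2.26) + 1.3(3.07) = 7.16
Maximum is from combination 4.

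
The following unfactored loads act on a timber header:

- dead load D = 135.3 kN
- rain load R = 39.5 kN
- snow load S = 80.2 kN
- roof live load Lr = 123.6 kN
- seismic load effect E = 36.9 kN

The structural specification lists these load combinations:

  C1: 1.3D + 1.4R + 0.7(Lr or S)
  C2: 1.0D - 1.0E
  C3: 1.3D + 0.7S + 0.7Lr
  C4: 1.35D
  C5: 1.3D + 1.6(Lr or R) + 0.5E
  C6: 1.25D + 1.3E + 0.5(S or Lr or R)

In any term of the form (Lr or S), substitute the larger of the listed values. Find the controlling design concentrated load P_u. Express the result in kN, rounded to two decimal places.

(Lr or S) → Lr = 123.6 kN; (Lr or R) → Lr = 123.6 kN; (S or Lr or R) → Lr = 123.6 kN.
C1: 1.3(135.3) + 1.4(39.5) + 0.7(123.6) = 175.89 + 55.30 + 86.52 = 317.71
C2: 1.0(135.3) - 1.0(36.9) = 135.30 - 36.90 = 98.40
C3: 1.3(135.3) + 0.7(80.2) + 0.7(123.6) = 175.89 + 56.14 + 86.52 = 318.55
C4: 1.35(135.3) = 182.66
C5: 1.3(135.3) + 1.6(123.6) + 0.5(36.9) = 175.89 + 197.76 + 18.45 = 392.10
C6: 1.25(135.3) + 1.3(36.9) + 0.5(123.6) = 169.13 + 47.97 + 61.80 = 278.90
Combination 5 governs: P_u = 392.10 kN.

392.10 kN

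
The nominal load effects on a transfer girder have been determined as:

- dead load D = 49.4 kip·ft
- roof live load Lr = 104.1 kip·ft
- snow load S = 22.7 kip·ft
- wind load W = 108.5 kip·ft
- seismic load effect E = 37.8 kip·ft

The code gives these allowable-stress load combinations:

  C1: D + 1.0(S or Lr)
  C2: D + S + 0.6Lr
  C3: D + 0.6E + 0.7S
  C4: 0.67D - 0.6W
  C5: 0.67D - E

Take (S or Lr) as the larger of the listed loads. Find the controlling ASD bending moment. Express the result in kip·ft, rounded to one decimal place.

(S or Lr) → Lr = 104.1 kip·ft.
C1: 1.0(49.4) + 1.0(104.1) = 49.4 + 104.1 = 153.5
C2: 1.0(49.4) + 1.0(22.7) + 0.6(104.1) = 49.4 + 22.7 + 62.5 = 134.6
C3: 1.0(49.4) + 0.6(37.8) + 0.7(22.7) = 49.4 + 22.7 + 15.9 = 88.0
C4: 0.67(49.4) - 0.6(108.5) = 33.1 - 65.1 = -32.0
C5: 0.67(49.4) - 1.0(37.8) = 33.1 - 37.8 = -4.7
The controlling combination is 1, giving 153.5 kip·ft.

153.5 kip·ft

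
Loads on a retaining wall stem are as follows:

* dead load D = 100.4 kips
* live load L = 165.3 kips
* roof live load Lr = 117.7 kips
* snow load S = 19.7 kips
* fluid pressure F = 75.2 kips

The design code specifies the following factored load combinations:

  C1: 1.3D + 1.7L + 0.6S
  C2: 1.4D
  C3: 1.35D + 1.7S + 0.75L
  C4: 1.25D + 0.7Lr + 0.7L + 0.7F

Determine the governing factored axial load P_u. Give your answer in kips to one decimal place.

423.4 kips

C1: 1.3(100.4) + 1.7(165.3) + 0.6(19.7) = 423.4
C2: 1.4(100.4) = 140.6
C3: 1.35(100.4) + 1.7(19.7) + 0.75(165.3) = 135.5 + 33.5 + 124.0 = 293.0
C4: 1.25(100.4) + 0.7(117.7) + 0.7(165.3) + 0.7(75.2) = 125.5 + 82.4 + 115.7 + 52.6 = 376.2
Combination 1 governs: P_u = 423.4 kips.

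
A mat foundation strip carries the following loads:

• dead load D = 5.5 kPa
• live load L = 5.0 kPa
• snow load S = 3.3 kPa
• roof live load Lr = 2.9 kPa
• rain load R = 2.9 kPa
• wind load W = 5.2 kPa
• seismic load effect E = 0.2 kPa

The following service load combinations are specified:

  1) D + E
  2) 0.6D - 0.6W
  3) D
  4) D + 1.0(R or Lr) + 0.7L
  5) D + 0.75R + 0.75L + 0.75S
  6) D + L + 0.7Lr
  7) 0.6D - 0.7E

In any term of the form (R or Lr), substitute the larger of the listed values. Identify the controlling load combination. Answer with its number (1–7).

Combination 5

(R or Lr) → R = 2.9 kPa.
1) 1.0(5.5) + 1.0(0.2) = 5.50 + 0.20 = 5.70
2) 0.6(5.5) - 0.6(5.2) = 3.30 - 3.12 = 0.18
3) 1.0(5.5) = 5.50
4) 1.0(5.5) + 1.0(2.9) + 0.7(5.0) = 5.50 + 2.90 + 3.50 = 11.90
5) 1.0(5.5) + 0.75(2.9) + 0.75(5.0) + 0.75(3.3) = 13.90
6) 1.0(5.5) + 1.0(5.0) + 0.7(2.9) = 5.50 + 5.00 + 2.03 = 12.53
7) 0.6(5.5) - 0.7(0.2) = 3.30 - 0.14 = 3.16
The largest value is 13.90 kPa from combination 5.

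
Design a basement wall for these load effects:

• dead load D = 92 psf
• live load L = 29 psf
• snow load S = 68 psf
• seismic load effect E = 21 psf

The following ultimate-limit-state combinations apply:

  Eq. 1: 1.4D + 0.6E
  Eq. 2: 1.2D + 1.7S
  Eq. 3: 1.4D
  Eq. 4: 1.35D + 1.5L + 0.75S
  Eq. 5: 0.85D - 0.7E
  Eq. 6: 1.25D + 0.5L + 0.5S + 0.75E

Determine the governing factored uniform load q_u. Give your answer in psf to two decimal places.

Eq. 1: 1.4(92) + 0.6(21) = 128.80 + 12.60 = 141.40
Eq. 2: 1.2(92) + 1.7(68) = 110.40 + 115.60 = 226.00
Eq. 3: 1.4(92) = 128.80
Eq. 4: 1.35(92) + 1.5(29) + 0.75(68) = 124.20 + 43.50 + 51.00 = 218.70
Eq. 5: 0.85(92) - 0.7(21) = 78.20 - 14.70 = 63.50
Eq. 6: 1.25(92) + 0.5(29) + 0.5(68) + 0.75(21) = 115.00 + 14.50 + 34.00 + 15.75 = 179.25
Maximum is from combination 2.

226.00 psf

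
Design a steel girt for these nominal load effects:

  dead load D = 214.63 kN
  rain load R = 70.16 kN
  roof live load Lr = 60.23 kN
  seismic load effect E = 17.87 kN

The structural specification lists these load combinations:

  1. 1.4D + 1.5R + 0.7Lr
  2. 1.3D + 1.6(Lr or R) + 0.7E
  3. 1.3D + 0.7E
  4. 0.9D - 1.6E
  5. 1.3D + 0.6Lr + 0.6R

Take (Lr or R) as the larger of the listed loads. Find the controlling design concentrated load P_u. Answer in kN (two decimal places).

447.88 kN

(Lr or R) → R = 70.16 kN.
1. 1.4(214.63) + 1.5(70.16) + 0.7(60.23) = 300.48 + 105.24 + 42.16 = 447.88
2. 1.3(214.63) + 1.6(70.16) + 0.7(17.87) = 403.78
3. 1.3(214.63) + 0.7(17.87) = 279.02 + 12.51 = 291.53
4. 0.9(214.63) - 1.6(17.87) = 193.17 - 28.59 = 164.58
5. 1.3(214.63) + 0.6(60.23) + 0.6(70.16) = 357.25
Combination 1 governs: P_u = 447.88 kN.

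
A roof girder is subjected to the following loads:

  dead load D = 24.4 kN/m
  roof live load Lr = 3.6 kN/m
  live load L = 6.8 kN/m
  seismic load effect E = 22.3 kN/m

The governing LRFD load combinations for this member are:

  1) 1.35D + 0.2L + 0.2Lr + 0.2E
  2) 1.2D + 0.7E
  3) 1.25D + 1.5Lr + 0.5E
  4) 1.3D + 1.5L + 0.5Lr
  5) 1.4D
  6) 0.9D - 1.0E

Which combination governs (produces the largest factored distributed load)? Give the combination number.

1) 1.35(24.4) + 0.2(6.8) + 0.2(3.6) + 0.2(22.3) = 39.5
2) 1.2(24.4) + 0.7(22.3) = 44.9
3) 1.25(24.4) + 1.5(3.6) + 0.5(22.3) = 47.1
4) 1.3(24.4) + 1.5(6.8) + 0.5(3.6) = 43.7
5) 1.4(24.4) = 34.2
6) 0.9(24.4) - 1.0(22.3) = -0.3
The largest value is 47.1 kN/m from combination 3.

Combination 3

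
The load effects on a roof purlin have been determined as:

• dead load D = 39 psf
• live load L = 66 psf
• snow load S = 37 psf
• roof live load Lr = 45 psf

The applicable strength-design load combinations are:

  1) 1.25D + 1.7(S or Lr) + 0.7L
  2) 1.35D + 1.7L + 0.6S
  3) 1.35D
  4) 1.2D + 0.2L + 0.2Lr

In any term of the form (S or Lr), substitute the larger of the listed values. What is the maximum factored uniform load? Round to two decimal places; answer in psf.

(S or Lr) → Lr = 45 psf.
1) 1.25(39) + 1.7(45) + 0.7(66) = 48.75 + 76.50 + 46.20 = 171.45
2) 1.35(39) + 1.7(66) + 0.6(37) = 52.65 + 112.20 + 22.20 = 187.05
3) 1.35(39) = 52.65
4) 1.2(39) + 0.2(66) + 0.2(45) = 46.80 + 13.20 + 9.00 = 69.00
Combination 2 governs: q_u = 187.05 psf.

187.05 psf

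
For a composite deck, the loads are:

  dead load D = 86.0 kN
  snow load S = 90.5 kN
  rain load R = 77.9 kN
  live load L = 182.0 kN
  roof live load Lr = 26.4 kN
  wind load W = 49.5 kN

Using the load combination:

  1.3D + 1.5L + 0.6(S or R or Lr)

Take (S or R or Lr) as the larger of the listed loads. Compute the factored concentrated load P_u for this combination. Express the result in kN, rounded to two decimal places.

(S or R or Lr) → S = 90.5 kN.
1.3(86.0) + 1.5(182.0) + 0.6(90.5) = 439.10
P_u = 439.10 kN.

439.10 kN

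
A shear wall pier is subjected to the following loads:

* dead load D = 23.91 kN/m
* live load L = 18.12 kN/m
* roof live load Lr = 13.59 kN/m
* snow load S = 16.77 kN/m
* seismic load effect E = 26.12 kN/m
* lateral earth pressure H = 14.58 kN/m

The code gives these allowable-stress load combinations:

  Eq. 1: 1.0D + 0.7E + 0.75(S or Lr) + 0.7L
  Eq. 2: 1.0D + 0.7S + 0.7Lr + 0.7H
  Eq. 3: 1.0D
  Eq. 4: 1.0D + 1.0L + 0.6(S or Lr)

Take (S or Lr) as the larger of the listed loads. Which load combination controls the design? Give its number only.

(S or Lr) → S = 16.77 kN/m.
Eq. 1: 1.0(23.91) + 0.7(26.12) + 0.75(16.77) + 0.7(18.12) = 67.46
Eq. 2: 1.0(23.91) + 0.7(16.77) + 0.7(13.59) + 0.7(14.58) = 55.37
Eq. 3: 1.0(23.91) = 23.91
Eq. 4: 1.0(23.91) + 1.0(18.12) + 0.6(16.77) = 52.09
The largest value is 67.46 kN/m from combination 1.

Combination 1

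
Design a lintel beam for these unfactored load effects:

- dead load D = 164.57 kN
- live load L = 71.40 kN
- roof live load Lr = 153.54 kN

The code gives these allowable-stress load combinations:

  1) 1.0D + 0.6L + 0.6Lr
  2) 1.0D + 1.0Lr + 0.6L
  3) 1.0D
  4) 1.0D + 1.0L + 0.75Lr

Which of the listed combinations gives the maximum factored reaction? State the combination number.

1) 1.0(164.57) + 0.6(71.40) + 0.6(153.54) = 299.53
2) 1.0(164.57) + 1.0(153.54) + 0.6(71.40) = 360.95
3) 1.0(164.57) = 164.57
4) 1.0(164.57) + 1.0(71.40) + 0.75(153.54) = 351.13
The largest value is 360.95 kN from combination 2.

Combination 2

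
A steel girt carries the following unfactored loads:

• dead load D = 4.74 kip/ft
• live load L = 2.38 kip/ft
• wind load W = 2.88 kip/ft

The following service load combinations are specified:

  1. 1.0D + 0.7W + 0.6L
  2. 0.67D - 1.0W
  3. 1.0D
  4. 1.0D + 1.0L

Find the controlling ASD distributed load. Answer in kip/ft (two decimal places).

1. 1.0(4.74) + 0.7(2.88) + 0.6(2.38) = 8.18
2. 0.67(4.74) - 1.0(2.88) = 3.18 - 2.88 = 0.30
3. 1.0(4.74) = 4.74
4. 1.0(4.74) + 1.0(2.38) = 4.74 + 2.38 = 7.12
The controlling combination is 1, giving 8.18 kip/ft.

8.18 kip/ft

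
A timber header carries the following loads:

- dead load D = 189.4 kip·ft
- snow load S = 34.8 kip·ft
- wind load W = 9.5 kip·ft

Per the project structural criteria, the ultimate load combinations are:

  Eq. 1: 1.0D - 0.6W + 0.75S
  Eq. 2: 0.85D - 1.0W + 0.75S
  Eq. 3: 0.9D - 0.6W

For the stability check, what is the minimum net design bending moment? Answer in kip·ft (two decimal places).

164.76 kip·ft

Eq. 1: 1.0(189.4) - 0.6(9.5) + 0.75(34.8) = 209.80
Eq. 2: 0.85(189.4) - 1.0(9.5) + 0.75(34.8) = 177.59
Eq. 3: 0.9(189.4) - 0.6(9.5) = 164.76
Combination 3 gives the minimum: 164.76 kip·ft.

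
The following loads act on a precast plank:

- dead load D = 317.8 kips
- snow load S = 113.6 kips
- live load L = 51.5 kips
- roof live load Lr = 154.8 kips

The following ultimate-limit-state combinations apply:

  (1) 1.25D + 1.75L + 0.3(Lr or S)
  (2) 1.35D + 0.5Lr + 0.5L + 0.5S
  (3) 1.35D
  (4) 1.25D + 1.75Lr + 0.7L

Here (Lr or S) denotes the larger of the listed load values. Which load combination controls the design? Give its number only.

(Lr or S) → Lr = 154.8 kips.
(1) 1.25(317.8) + 1.75(51.5) + 0.3(154.8) = 397.25 + 90.13 + 46.44 = 533.82
(2) 1.35(317.8) + 0.5(154.8) + 0.5(51.5) + 0.5(113.6) = 429.03 + 77.40 + 25.75 + 56.80 = 588.98
(3) 1.35(317.8) = 429.03
(4) 1.25(317.8) + 1.75(154.8) + 0.7(51.5) = 397.25 + 270.90 + 36.05 = 704.20
The largest value is 704.20 kips from combination 4.

Combination 4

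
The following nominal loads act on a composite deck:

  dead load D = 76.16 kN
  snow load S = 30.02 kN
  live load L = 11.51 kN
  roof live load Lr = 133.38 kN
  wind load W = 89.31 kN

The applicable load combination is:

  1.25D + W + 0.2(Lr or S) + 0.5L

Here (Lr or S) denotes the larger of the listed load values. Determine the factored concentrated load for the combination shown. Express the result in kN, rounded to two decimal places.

216.94 kN

(Lr or S) → Lr = 133.38 kN.
1.25(76.16) + 1.0(89.31) + 0.2(133.38) + 0.5(11.51) = 216.94
P_u = 216.94 kN.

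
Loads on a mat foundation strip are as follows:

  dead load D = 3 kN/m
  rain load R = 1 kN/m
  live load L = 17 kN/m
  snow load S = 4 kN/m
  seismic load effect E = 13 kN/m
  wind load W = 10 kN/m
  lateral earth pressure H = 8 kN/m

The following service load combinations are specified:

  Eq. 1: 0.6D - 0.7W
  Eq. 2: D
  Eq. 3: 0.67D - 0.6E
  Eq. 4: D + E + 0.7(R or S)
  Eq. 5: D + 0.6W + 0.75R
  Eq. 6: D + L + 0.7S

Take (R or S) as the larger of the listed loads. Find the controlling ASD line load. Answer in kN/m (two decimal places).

(R or S) → S = 4 kN/m.
Eq. 1: 0.6(3) - 0.7(10) = 1.80 - 7.00 = -5.20
Eq. 2: 1.0(3) = 3.00
Eq. 3: 0.67(3) - 0.6(13) = 2.01 - 7.80 = -5.79
Eq. 4: 1.0(3) + 1.0(13) + 0.7(4) = 3.00 + 13.00 + 2.80 = 18.80
Eq. 5: 1.0(3) + 0.6(10) + 0.75(1) = 3.00 + 6.00 + 0.75 = 9.75
Eq. 6: 1.0(3) + 1.0(17) + 0.7(4) = 3.00 + 17.00 + 2.80 = 22.80
Maximum is from combination 6.

22.80 kN/m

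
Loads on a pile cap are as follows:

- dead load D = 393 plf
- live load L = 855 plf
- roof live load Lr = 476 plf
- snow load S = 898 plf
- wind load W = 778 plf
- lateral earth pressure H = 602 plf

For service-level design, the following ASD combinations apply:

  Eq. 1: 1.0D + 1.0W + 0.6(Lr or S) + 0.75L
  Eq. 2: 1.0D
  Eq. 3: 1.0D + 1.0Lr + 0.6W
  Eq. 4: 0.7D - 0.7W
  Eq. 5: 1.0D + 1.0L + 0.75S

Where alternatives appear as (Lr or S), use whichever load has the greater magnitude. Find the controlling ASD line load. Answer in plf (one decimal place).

2351.1 plf

(Lr or S) → S = 898 plf.
Eq. 1: 1.0(393) + 1.0(778) + 0.6(898) + 0.75(855) = 393.0 + 778.0 + 538.8 + 641.3 = 2351.1
Eq. 2: 1.0(393) = 393.0
Eq. 3: 1.0(393) + 1.0(476) + 0.6(778) = 393.0 + 476.0 + 466.8 = 1335.8
Eq. 4: 0.7(393) - 0.7(778) = 275.1 - 544.6 = -269.5
Eq. 5: 1.0(393) + 1.0(855) + 0.75(898) = 393.0 + 855.0 + 673.5 = 1921.5
Maximum is from combination 1.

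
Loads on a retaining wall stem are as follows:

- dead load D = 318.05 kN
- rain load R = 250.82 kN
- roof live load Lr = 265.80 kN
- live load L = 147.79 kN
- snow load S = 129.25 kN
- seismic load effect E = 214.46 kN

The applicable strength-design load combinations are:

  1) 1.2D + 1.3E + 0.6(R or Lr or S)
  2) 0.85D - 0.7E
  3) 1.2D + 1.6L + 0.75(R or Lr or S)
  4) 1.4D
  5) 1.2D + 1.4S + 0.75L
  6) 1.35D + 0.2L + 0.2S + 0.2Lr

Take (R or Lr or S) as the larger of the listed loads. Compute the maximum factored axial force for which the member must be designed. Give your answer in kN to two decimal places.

(R or Lr or S) → Lr = 265.80 kN.
1) 1.2(318.05) + 1.3(214.46) + 0.6(265.80) = 381.66 + 278.80 + 159.48 = 819.94
2) 0.85(318.05) - 0.7(214.46) = 270.34 - 150.12 = 120.22
3) 1.2(318.05) + 1.6(147.79) + 0.75(265.80) = 381.66 + 236.46 + 199.35 = 817.47
4) 1.4(318.05) = 445.27
5) 1.2(318.05) + 1.4(129.25) + 0.75(147.79) = 381.66 + 180.95 + 110.84 = 673.45
6) 1.35(318.05) + 0.2(147.79) + 0.2(129.25) + 0.2(265.80) = 429.37 + 29.56 + 25.85 + 53.16 = 537.94
Maximum is from combination 1.

819.94 kN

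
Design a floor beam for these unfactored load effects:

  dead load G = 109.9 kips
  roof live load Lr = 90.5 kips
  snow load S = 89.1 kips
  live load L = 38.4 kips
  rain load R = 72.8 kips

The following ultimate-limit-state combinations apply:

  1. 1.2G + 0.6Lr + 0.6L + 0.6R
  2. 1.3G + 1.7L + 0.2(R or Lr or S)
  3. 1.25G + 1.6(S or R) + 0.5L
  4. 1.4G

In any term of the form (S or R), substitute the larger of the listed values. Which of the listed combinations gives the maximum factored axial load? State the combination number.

Combination 3

(R or Lr or S) → Lr = 90.5 kips; (S or R) → S = 89.1 kips.
1. 1.2(109.9) + 0.6(90.5) + 0.6(38.4) + 0.6(72.8) = 252.9
2. 1.3(109.9) + 1.7(38.4) + 0.2(90.5) = 226.3
3. 1.25(109.9) + 1.6(89.1) + 0.5(38.4) = 299.1
4. 1.4(109.9) = 153.9
The largest value is 299.1 kips from combination 3.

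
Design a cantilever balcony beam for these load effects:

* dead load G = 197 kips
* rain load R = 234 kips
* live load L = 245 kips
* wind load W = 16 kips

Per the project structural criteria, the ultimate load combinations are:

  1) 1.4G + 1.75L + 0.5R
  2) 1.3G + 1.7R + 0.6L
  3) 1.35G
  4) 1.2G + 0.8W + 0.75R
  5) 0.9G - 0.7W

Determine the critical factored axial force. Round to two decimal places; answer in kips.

821.55 kips

1) 1.4(197) + 1.75(245) + 0.5(234) = 275.80 + 428.75 + 117.00 = 821.55
2) 1.3(197) + 1.7(234) + 0.6(245) = 256.10 + 397.80 + 147.00 = 800.90
3) 1.35(197) = 265.95
4) 1.2(197) + 0.8(16) + 0.75(234) = 236.40 + 12.80 + 175.50 = 424.70
5) 0.9(197) - 0.7(16) = 177.30 - 11.20 = 166.10
Maximum is from combination 1.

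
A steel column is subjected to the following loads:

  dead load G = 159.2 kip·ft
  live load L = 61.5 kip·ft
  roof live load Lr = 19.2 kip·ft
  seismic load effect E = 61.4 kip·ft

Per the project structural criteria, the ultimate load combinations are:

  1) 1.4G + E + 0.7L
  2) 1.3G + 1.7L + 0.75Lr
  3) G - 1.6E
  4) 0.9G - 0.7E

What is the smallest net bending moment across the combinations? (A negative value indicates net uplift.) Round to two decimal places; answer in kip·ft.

1) 1.4(159.2) + 1.0(61.4) + 0.7(61.5) = 222.88 + 61.40 + 43.05 = 327.33
2) 1.3(159.2) + 1.7(61.5) + 0.75(19.2) = 206.96 + 104.55 + 14.40 = 325.91
3) 1.0(159.2) - 1.6(61.4) = 159.20 - 98.24 = 60.96
4) 0.9(159.2) - 0.7(61.4) = 143.28 - 42.98 = 100.30
Combination 3 gives the minimum: 60.96 kip·ft.

60.96 kip·ft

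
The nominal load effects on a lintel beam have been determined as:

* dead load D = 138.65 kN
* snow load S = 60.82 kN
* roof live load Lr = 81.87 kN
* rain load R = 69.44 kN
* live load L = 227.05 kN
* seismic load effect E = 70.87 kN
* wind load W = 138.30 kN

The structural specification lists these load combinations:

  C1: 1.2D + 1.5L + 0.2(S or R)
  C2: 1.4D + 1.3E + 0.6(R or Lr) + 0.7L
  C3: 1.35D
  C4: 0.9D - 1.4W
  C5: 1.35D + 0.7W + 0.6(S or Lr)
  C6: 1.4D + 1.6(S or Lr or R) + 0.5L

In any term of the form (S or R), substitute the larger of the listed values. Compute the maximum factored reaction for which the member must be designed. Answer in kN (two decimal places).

520.84 kN

(S or R) → R = 69.44 kN; (R or Lr) → Lr = 81.87 kN; (S or Lr) → Lr = 81.87 kN; (S or Lr or R) → Lr = 81.87 kN.
C1: 1.2(138.65) + 1.5(227.05) + 0.2(69.44) = 520.84
C2: 1.4(138.65) + 1.3(70.87) + 0.6(81.87) + 0.7(227.05) = 194.11 + 92.13 + 49.12 + 158.94 = 494.30
C3: 1.35(138.65) = 187.18
C4: 0.9(138.65) - 1.4(138.30) = -68.84
C5: 1.35(138.65) + 0.7(138.30) + 0.6(81.87) = 187.18 + 96.81 + 49.12 = 333.11
C6: 1.4(138.65) + 1.6(81.87) + 0.5(227.05) = 194.11 + 130.99 + 113.53 = 438.63
The controlling combination is 1, giving 520.84 kN.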